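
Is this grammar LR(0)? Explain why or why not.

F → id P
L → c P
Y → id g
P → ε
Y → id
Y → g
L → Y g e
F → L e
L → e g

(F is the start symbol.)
No. Shift-reduce conflict between [P → .] and [Y → id . g]

A grammar is LR(0) if no state in the canonical LR(0) collection has:
  - both a shift item (dot before a terminal) and a complete item (shift-reduce conflict), or
  - two or more complete items (reduce-reduce conflict; the accept item [F' → F .] counts as a complete item here).

Augment with F' → F and build the canonical LR(0) collection (I0 = CLOSURE({[F' → . F]}), then GOTO on every symbol after a dot until no new states appear). It has 15 states:
  I0: { [F → . L e], [F → . id P], [F' → . F], [L → . Y g e], [L → . c P], [L → . e g], [Y → . g], [Y → . id g], [Y → . id] }  — shift
  I1: { [F' → F .] }  — accept
  I2: { [F → L . e] }  — shift
  I3: { [L → Y . g e] }  — shift
  I4: { [L → c . P], [P → .] }  — reduce
  I5: { [L → e . g] }  — shift
  I6: { [Y → g .] }  — reduce
  I7: { [F → id . P], [P → .], [Y → id . g], [Y → id .] }  — shift, 2 reduces
  I8: { [F → id P .] }  — reduce
  I9: { [Y → id g .] }  — reduce
  I10: { [L → e g .] }  — reduce
  I11: { [L → c P .] }  — reduce
  I12: { [L → Y g . e] }  — shift
  I13: { [L → Y g e .] }  — reduce
  I14: { [F → L e .] }  — reduce

Conflict in state I7:
  Shift-reduce conflict between [P → .] and [Y → id . g]
So the grammar is NOT LR(0).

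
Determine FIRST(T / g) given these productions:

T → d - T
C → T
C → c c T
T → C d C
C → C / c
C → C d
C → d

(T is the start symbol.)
{ 'c', 'd' }

FIRST sets of the non-terminals involved (from the grammar, by fixed-point iteration):
  FIRST(T) = { 'c', 'd' }

To compute FIRST(T / g), process the symbols left to right:
Symbol T is a non-terminal. Add FIRST(T) \ {ε} = { 'c', 'd' }
T is not nullable (ε ∉ FIRST(T)), so stop here.
FIRST(T / g) = { 'c', 'd' }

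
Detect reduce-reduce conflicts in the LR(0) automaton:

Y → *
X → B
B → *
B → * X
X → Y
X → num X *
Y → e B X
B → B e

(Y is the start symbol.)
Yes — I6: [B → * .] vs [Y → * .]

Augment with Y' → Y and build the canonical LR(0) collection (I0 = CLOSURE({[Y' → . Y]}), then GOTO on every symbol after a dot until no new states appear). It has 16 states:
  I0: { [Y → . *], [Y → . e B X], [Y' → . Y] }  — shift
  I1: { [Y → * .] }  — reduce
  I2: { [Y' → Y .] }  — accept
  I3: { [B → . * X], [B → . *], [B → . B e], [Y → e . B X] }  — shift
  I4: { [B → * . X], [B → * .], [B → . * X], [B → . *], [B → . B e], [X → . B], [X → . Y], [X → . num X *], [Y → . *], [Y → . e B X] }  — shift, reduce
  I5: { [B → . * X], [B → . *], [B → . B e], [B → B . e], [X → . B], [X → . Y], [X → . num X *], [Y → . *], [Y → . e B X], [Y → e B . X] }  — shift
  I6: { [B → * . X], [B → * .], [B → . * X], [B → . *], [B → . B e], [X → . B], [X → . Y], [X → . num X *], [Y → * .], [Y → . *], [Y → . e B X] }  — shift, 2 reduces
  I7: { [B → B . e], [X → B .] }  — shift, reduce
  I8: { [Y → e B X .] }  — reduce
  I9: { [X → Y .] }  — reduce
  I10: { [B → . * X], [B → . *], [B → . B e], [B → B e .], [Y → e . B X] }  — shift, reduce
  I11: { [B → . * X], [B → . *], [B → . B e], [X → . B], [X → . Y], [X → . num X *], [X → num . X *], [Y → . *], [Y → . e B X] }  — shift
  I12: { [X → num X . *] }  — shift
  I13: { [X → num X * .] }  — reduce
  I14: { [B → B e .] }  — reduce
  I15: { [B → * X .] }  — reduce

I6 contains complete items [B → * .], [Y → * .] — reduce-reduce conflict.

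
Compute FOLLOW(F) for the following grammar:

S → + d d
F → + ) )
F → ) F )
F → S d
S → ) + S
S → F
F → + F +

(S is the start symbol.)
{ $, ')', '+', 'd' }

To compute FOLLOW(F), find every occurrence of F on a right-hand side N → α F β: add FIRST(β) \ {ε}, and if β is empty or nullable also add FOLLOW(N). Iterate to a fixed point.

In F → ) F ): F is followed by ')', add FIRST(')') \ {ε} = { ')' }
In S → F: F is at the end, add FOLLOW(S)
In F → + F +: F is followed by '+', add FIRST('+') \ {ε} = { '+' }

The FOLLOW sets referred to above (computed the same way, to a fixed point):
  FOLLOW(S) = { $, 'd' }

Taking the union: FOLLOW(F) = { $, ')', '+', 'd' }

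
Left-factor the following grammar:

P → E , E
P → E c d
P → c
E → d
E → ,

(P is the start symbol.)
P → E P'
P' → , E
P' → c d
P → c
E → d
E → ,

Left-factoring transforms A → αβ₁ | αβ₂ into A → αA' and A' → β₁ | β₂
(α is the longest common prefix among the alternatives). Repeat until
no nonterminal has two alternatives with a common prefix.

Round 1: P has alternatives sharing prefix 'E'. Introduce P': P → E P'
  Add: P' → , E
  Add: P' → c d

No remaining common prefixes — done.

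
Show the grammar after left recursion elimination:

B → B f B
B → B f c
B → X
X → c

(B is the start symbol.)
B → X B'
B' → f B B'
B' → f c B'
B' → ε
X → c

B is directly left-recursive. The standard transformation for
  A → A α₁ | ... | A α_m | β₁ | ... | β_n
is
  A  → β₁ A' | ... | β_n A'
  A' → α₁ A' | ... | α_m A' | ε

B → X becomes B → X B'
B → B f B becomes B' → f B B'
B → B f c becomes B' → f c B'
Add B' → ε

Productions for other non-terminals are unchanged:
  X → c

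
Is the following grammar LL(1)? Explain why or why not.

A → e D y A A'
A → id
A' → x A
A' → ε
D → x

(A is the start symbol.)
No. Predict set conflict for A': { 'x' }

Relevant sets:
  FOLLOW(A') = { $, 'x' }

For A:
  PREDICT(A → e D y A A') = { 'e' }
  PREDICT(A → id) = { 'id' }
For A':
  PREDICT(A' → x A) = { 'x' }
  PREDICT(A' → ε) = { $, 'x' }
D has a single production, so nothing to check there.

Conflict found: Predict set conflict for A': { 'x' }
The grammar is NOT LL(1).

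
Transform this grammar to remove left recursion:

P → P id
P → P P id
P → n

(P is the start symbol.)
P is directly left-recursive. The standard transformation for
  A → A α₁ | ... | A α_m | β₁ | ... | β_n
is
  A  → β₁ A' | ... | β_n A'
  A' → α₁ A' | ... | α_m A' | ε

P → n becomes P → n P'
P → P id becomes P' → id P'
P → P P id becomes P' → P id P'
Add P' → ε

Resulting grammar:
P → n P'
P' → id P'
P' → P id P'
P' → ε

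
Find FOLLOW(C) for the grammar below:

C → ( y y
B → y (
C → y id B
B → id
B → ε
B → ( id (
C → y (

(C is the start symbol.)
C is the start symbol, so $ ∈ FOLLOW(C).
C does not occur on any right-hand side.

Taking the union: FOLLOW(C) = { $ }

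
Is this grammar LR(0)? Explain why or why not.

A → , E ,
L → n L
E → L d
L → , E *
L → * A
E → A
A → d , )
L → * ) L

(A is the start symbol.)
Yes, the grammar is LR(0)

A grammar is LR(0) if no state in the canonical LR(0) collection has:
  - both a shift item (dot before a terminal) and a complete item (shift-reduce conflict), or
  - two or more complete items (reduce-reduce conflict; the accept item [A' → A .] counts as a complete item here).

Augment with A' → A and build the canonical LR(0) collection (I0 = CLOSURE({[A' → . A]}), then GOTO on every symbol after a dot until no new states appear). It has 22 states:
  I0: { [A → . , E ,], [A → . d , )], [A' → . A] }  — shift
  I1: { [A → , . E ,], [A → . , E ,], [A → . d , )], [E → . A], [E → . L d], [L → . * ) L], [L → . * A], [L → . , E *], [L → . n L] }  — shift
  I2: { [A' → A .] }  — accept
  I3: { [A → d . , )] }  — shift
  I4: { [A → d , . )] }  — shift
  I5: { [A → d , ) .] }  — reduce
  I6: { [A → . , E ,], [A → . d , )], [L → * . ) L], [L → * . A] }  — shift
  I7: { [A → , . E ,], [A → . , E ,], [A → . d , )], [E → . A], [E → . L d], [L → , . E *], [L → . * ) L], [L → . * A], [L → . , E *], [L → . n L] }  — shift
  I8: { [E → A .] }  — reduce
  I9: { [A → , E . ,] }  — shift
  I10: { [E → L . d] }  — shift
  I11: { [L → . * ) L], [L → . * A], [L → . , E *], [L → . n L], [L → n . L] }  — shift
  I12: { [A → . , E ,], [A → . d , )], [E → . A], [E → . L d], [L → , . E *], [L → . * ) L], [L → . * A], [L → . , E *], [L → . n L] }  — shift
  I13: { [L → n L .] }  — reduce
  I14: { [L → , E . *] }  — shift
  I15: { [L → , E * .] }  — reduce
  I16: { [E → L d .] }  — reduce
  I17: { [A → , E , .] }  — reduce
  I18: { [A → , E . ,], [L → , E . *] }  — shift
  I19: { [L → * ) . L], [L → . * ) L], [L → . * A], [L → . , E *], [L → . n L] }  — shift
  I20: { [L → * A .] }  — reduce
  I21: { [L → * ) L .] }  — reduce

Every state is either a pure shift/goto state or contains exactly one complete item and nothing to shift — no conflicts. The grammar is LR(0).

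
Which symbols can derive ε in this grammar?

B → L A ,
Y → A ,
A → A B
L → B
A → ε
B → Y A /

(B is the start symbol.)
ε-productions: A → ε
So A is immediately nullable.
No further non-terminal can be added: every production for the remaining non-terminals contains a terminal or a non-nullable non-terminal.
Nullable = { 'A' }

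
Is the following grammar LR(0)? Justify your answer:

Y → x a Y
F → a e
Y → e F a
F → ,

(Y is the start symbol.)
A grammar is LR(0) if no state in the canonical LR(0) collection has:
  - both a shift item (dot before a terminal) and a complete item (shift-reduce conflict), or
  - two or more complete items (reduce-reduce conflict; the accept item [Y' → Y .] counts as a complete item here).

Augment with Y' → Y and build the canonical LR(0) collection (I0 = CLOSURE({[Y' → . Y]}), then GOTO on every symbol after a dot until no new states appear). It has 11 states:
  I0: { [Y → . e F a], [Y → . x a Y], [Y' → . Y] }  — shift
  I1: { [Y' → Y .] }  — accept
  I2: { [F → . ,], [F → . a e], [Y → e . F a] }  — shift
  I3: { [Y → x . a Y] }  — shift
  I4: { [Y → . e F a], [Y → . x a Y], [Y → x a . Y] }  — shift
  I5: { [Y → x a Y .] }  — reduce
  I6: { [F → , .] }  — reduce
  I7: { [Y → e F . a] }  — shift
  I8: { [F → a . e] }  — shift
  I9: { [F → a e .] }  — reduce
  I10: { [Y → e F a .] }  — reduce

Every state is either a pure shift/goto state or contains exactly one complete item and nothing to shift — no conflicts. The grammar is LR(0).

Answer: Yes, the grammar is LR(0)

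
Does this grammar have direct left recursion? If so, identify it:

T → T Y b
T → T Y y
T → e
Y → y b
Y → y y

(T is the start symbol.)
Yes, T is left-recursive

T → T Y b: LEFT RECURSIVE (starts with T)
T → T Y y: LEFT RECURSIVE (starts with T)
T → e: starts with e
Y → y b: starts with y
Y → y y: starts with y

The grammar has direct left recursion on: T.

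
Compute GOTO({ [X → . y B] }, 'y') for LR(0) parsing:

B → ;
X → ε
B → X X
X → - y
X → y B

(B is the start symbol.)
GOTO(I, 'y') = CLOSURE({ [A → αX.β] : [A → α.Xβ] ∈ I, X = 'y' })

Items with dot before 'y', with the dot advanced:
  [X → . y B] → [X → y . B]
Closure of the advanced items:
  [X → y . B] has the dot before B: add [B → . ;], [B → . X X]
  [B → . X X] has the dot before X: add [X → .], [X → . - y], [X → . y B]

GOTO = { [B → . ;], [B → . X X], [X → . - y], [X → . y B], [X → .], [X → y . B] }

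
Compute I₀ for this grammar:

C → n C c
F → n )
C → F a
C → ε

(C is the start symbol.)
{ [C → . F a], [C → . n C c], [C → .], [C' → . C], [F → . n )] }

First, augment the grammar with C' → C
I₀ = CLOSURE({ [C' → . C] }):
  [C' → . C] has the dot before C: add [C → . n C c], [C → . F a], [C → .]
  [C → . F a] has the dot before F: add [F → . n )]
No further items can be added.

I₀ = { [C → . F a], [C → . n C c], [C → .], [C' → . C], [F → . n )] }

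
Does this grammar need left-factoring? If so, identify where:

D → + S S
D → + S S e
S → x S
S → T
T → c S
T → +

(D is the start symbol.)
Yes, D has productions with common prefix '+ S S'

Left-factoring is needed when two productions for the same non-terminal
share a common prefix on the right-hand side.

Productions for D:
  D → + S S
  D → + S S e
Productions for S:
  S → x S
  S → T
Productions for T:
  T → c S
  T → +

Found common prefix '+ S S' in productions for D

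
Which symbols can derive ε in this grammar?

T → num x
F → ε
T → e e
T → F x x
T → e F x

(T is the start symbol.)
{ 'F' }

ε-productions: F → ε
So F is immediately nullable.
No further non-terminal can be added: every production for the remaining non-terminals contains a terminal or a non-nullable non-terminal.
Nullable = { 'F' }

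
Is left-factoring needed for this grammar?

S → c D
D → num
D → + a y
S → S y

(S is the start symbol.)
No, left-factoring is not needed

Left-factoring is needed when two productions for the same non-terminal
share a common prefix on the right-hand side.

Productions for S:
  S → c D
  S → S y
Productions for D:
  D → num
  D → + a y

No common prefixes found.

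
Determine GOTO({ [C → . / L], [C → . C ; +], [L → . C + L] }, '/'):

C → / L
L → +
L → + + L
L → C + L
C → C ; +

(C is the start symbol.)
{ [C → . / L], [C → . C ; +], [C → / . L], [L → . + + L], [L → . +], [L → . C + L] }

GOTO(I, '/') = CLOSURE({ [A → αX.β] : [A → α.Xβ] ∈ I, X = '/' })

Items with dot before '/', with the dot advanced:
  [C → . / L] → [C → / . L]
Closure of the advanced items:
  [C → / . L] has the dot before L: add [L → . +], [L → . + + L], [L → . C + L]
  [L → . C + L] has the dot before C: add [C → . / L], [C → . C ; +]

GOTO = { [C → . / L], [C → . C ; +], [C → / . L], [L → . + + L], [L → . +], [L → . C + L] }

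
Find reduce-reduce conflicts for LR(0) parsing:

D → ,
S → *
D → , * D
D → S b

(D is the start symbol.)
A reduce-reduce conflict occurs when an LR(0) state has two complete items [A → α .] and [B → β .] — both call for a reduction, and with no lookahead the parser cannot choose between them.

Augment with D' → D and build the canonical LR(0) collection (I0 = CLOSURE({[D' → . D]}), then GOTO on every symbol after a dot until no new states appear). It has 8 states:
  I0: { [D → . , * D], [D → . ,], [D → . S b], [D' → . D], [S → . *] }  — shift
  I1: { [S → * .] }  — reduce
  I2: { [D → , . * D], [D → , .] }  — shift, reduce
  I3: { [D' → D .] }  — accept
  I4: { [D → S . b] }  — shift
  I5: { [D → S b .] }  — reduce
  I6: { [D → , * . D], [D → . , * D], [D → . ,], [D → . S b], [S → . *] }  — shift
  I7: { [D → , * D .] }  — reduce

No state contains more than one complete item.

Answer: No reduce-reduce conflicts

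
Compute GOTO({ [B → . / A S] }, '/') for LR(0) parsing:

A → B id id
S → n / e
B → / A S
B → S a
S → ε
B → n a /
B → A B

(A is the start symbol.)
GOTO(I, '/') = CLOSURE({ [A → αX.β] : [A → α.Xβ] ∈ I, X = '/' })

Items with dot before '/', with the dot advanced:
  [B → . / A S] → [B → / . A S]
Closure of the advanced items:
  [B → / . A S] has the dot before A: add [A → . B id id]
  [A → . B id id] has the dot before B: add [B → . / A S], [B → . S a], [B → . n a /], [B → . A B]
  [B → . S a] has the dot before S: add [S → . n / e], [S → .]

GOTO = { [A → . B id id], [B → . / A S], [B → . A B], [B → . S a], [B → . n a /], [B → / . A S], [S → . n / e], [S → .] }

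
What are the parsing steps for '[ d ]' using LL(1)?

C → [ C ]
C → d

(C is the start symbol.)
LL(1) parsing maintains a stack (initially the start symbol over $) and the input. At each step: if the stack top is a terminal, match it against the current input token; if it is a non-terminal N, replace it with the RHS of M[N, lookahead] (the unique production whose predict set contains the lookahead).

Stack is shown with the top on the left.

Stack    Input    Action
------------------------
C $      [ d ] $  output C → [ C ]
[ C ] $  [ d ] $  match '['
C ] $    d ] $    output C → d
d ] $    d ] $    match 'd'
] $      ] $      match ']'
$        $        accept

The string is accepted.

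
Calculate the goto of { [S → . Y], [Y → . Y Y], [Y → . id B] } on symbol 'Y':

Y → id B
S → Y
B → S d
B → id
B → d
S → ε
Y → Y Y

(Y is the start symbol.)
GOTO(I, 'Y') = CLOSURE({ [A → αX.β] : [A → α.Xβ] ∈ I, X = 'Y' })

Items with dot before 'Y', with the dot advanced:
  [S → . Y] → [S → Y .]
  [Y → . Y Y] → [Y → Y . Y]
Closure of the advanced items:
  [Y → Y . Y] has the dot before Y: add [Y → . id B], [Y → . Y Y]

GOTO = { [S → Y .], [Y → . Y Y], [Y → . id B], [Y → Y . Y] }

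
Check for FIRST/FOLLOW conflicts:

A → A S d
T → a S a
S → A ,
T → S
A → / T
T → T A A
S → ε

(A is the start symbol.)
Yes. T → T A A with FOLLOW(T) on { '/' }; S → A ',' with FOLLOW(S) on { '/' }

Nullable non-terminals: S, T.
FIRST sets used below: FIRST(A) = { '/' }, FIRST(S) = { '/', ε }, FIRST(T) = { '/', 'a', ε }

S: nullable alternative(s) S → ε; FOLLOW(S) = { $, ',', '/', 'a', 'd' }
  S → A ,: FIRST \ {ε} = { '/' } — overlaps FOLLOW(S) on { '/' }: CONFLICT
  S → ε: FIRST \ {ε} = { } — this is the only nullable alternative, skip

T: nullable alternative(s) T → S; FOLLOW(T) = { $, ',', '/', 'd' }
  T → a S a: FIRST \ {ε} = { 'a' } — disjoint from FOLLOW(T)
  T → S: FIRST \ {ε} = { '/' } — this is the only nullable alternative, skip
  T → T A A: FIRST \ {ε} = { '/', 'a' } — overlaps FOLLOW(T) on { '/' }: CONFLICT

A has no nullable alternative, so no FIRST/FOLLOW check is needed there.

So the grammar has 2 FIRST/FOLLOW conflicts (marked CONFLICT above).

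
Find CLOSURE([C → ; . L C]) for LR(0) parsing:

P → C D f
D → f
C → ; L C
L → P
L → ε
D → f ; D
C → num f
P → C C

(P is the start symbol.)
Start with: [C → ; . L C]
  [C → ; . L C] has the dot before L: add [L → . P], [L → .]
  [L → . P] has the dot before P: add [P → . C D f], [P → . C C]
  [P → . C D f] has the dot before C: add [C → . ; L C], [C → . num f]
No further items can be added.

CLOSURE = { [C → . ; L C], [C → . num f], [C → ; . L C], [L → . P], [L → .], [P → . C C], [P → . C D f] }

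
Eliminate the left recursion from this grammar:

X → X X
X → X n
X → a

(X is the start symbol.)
X is directly left-recursive. The standard transformation for
  A → A α₁ | ... | A α_m | β₁ | ... | β_n
is
  A  → β₁ A' | ... | β_n A'
  A' → α₁ A' | ... | α_m A' | ε

X → a becomes X → a X'
X → X X becomes X' → X X'
X → X n becomes X' → n X'
Add X' → ε

Resulting grammar:
X → a X'
X' → X X'
X' → n X'
X' → ε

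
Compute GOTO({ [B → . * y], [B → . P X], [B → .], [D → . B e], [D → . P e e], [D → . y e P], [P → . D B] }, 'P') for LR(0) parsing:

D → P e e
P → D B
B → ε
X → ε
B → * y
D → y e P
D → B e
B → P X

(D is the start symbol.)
GOTO(I, 'P') = CLOSURE({ [A → αX.β] : [A → α.Xβ] ∈ I, X = 'P' })

Items with dot before 'P', with the dot advanced:
  [B → . P X] → [B → P . X]
  [D → . P e e] → [D → P . e e]
Closure of the advanced items:
  [B → P . X] has the dot before X: add [X → .]

GOTO = { [B → P . X], [D → P . e e], [X → .] }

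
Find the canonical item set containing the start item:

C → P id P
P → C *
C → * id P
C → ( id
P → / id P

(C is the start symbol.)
First, augment the grammar with C' → C
I₀ = CLOSURE({ [C' → . C] }):
  [C' → . C] has the dot before C: add [C → . P id P], [C → . * id P], [C → . ( id]
  [C → . P id P] has the dot before P: add [P → . C *], [P → . / id P]
No further items can be added.

I₀ = { [C → . ( id], [C → . * id P], [C → . P id P], [C' → . C], [P → . / id P], [P → . C *] }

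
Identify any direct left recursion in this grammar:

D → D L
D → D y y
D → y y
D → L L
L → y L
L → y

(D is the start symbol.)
Yes, D is left-recursive

Direct left recursion occurs when N → N α for some non-terminal N (the right-hand side begins with the left-hand side itself).

D → D L: LEFT RECURSIVE (starts with D)
D → D y y: LEFT RECURSIVE (starts with D)
D → y y: starts with y
D → L L: starts with L
L → y L: starts with y
L → y: starts with y

The grammar has direct left recursion on: D.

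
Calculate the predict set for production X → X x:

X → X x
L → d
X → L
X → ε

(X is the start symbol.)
{ 'd', 'x' }

PREDICT(X → X x) = (FIRST(RHS) \ {ε}) ∪ (FOLLOW(X) if ε ∈ FIRST(RHS), i.e. RHS ⇒* ε)
FIRST(X) = { 'd', 'x', ε }
FIRST(X x) = { 'd', 'x' }
ε ∉ FIRST(X x), so FOLLOW(X) is not added.
PREDICT(X → X x) = { 'd', 'x' }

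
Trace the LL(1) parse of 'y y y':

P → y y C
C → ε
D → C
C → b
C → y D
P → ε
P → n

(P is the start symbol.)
LL(1) parsing maintains a stack (initially the start symbol over $) and the input. At each step: if the stack top is a terminal, match it against the current input token; if it is a non-terminal N, replace it with the RHS of M[N, lookahead] (the unique production whose predict set contains the lookahead).

Stack is shown with the top on the left.

Stack    Input    Action
------------------------
P $      y y y $  output P → y y C
y y C $  y y y $  match 'y'
y C $    y y $    match 'y'
C $      y $      output C → y D
y D $    y $      match 'y'
D $      $        output D → C
C $      $        output C → ε
$        $        accept

The string is accepted.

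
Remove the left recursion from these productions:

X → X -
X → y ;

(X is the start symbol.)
X is directly left-recursive. The standard transformation for
  A → A α₁ | ... | A α_m | β₁ | ... | β_n
is
  A  → β₁ A' | ... | β_n A'
  A' → α₁ A' | ... | α_m A' | ε

X → y ; becomes X → y ; X'
X → X - becomes X' → - X'
Add X' → ε

Resulting grammar:
X → y ; X'
X' → - X'
X' → ε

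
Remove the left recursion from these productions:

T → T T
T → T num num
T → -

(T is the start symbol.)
T → - T'
T' → T T'
T' → num num T'
T' → ε

T is directly left-recursive. The standard transformation for
  A → A α₁ | ... | A α_m | β₁ | ... | β_n
is
  A  → β₁ A' | ... | β_n A'
  A' → α₁ A' | ... | α_m A' | ε

T → - becomes T → - T'
T → T T becomes T' → T T'
T → T num num becomes T' → num num T'
Add T' → ε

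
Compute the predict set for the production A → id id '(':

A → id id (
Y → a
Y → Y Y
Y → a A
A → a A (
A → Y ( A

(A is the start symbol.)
PREDICT(A → id id '(') = (FIRST(RHS) \ {ε}) ∪ (FOLLOW(A) if ε ∈ FIRST(RHS), i.e. RHS ⇒* ε)
FIRST(id id '(') = { 'id' }
ε ∉ FIRST(id id '('), so FOLLOW(A) is not added.
PREDICT(A → id id '(') = { 'id' }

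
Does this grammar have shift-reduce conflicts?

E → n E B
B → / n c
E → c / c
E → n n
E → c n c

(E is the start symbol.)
Yes — I5: [E → n n .] vs [E → . c / c]

A shift-reduce conflict occurs when an LR(0) state has both:
  - a complete (reduce) item [A → α .] (dot at the end), and
  - a shift item [B → β . c γ] (dot before a terminal).

Augment with E' → E and build the canonical LR(0) collection (I0 = CLOSURE({[E' → . E]}), then GOTO on every symbol after a dot until no new states appear). It has 14 states:
  I0: { [E → . c / c], [E → . c n c], [E → . n E B], [E → . n n], [E' → . E] }  — shift
  I1: { [E' → E .] }  — accept
  I2: { [E → c . / c], [E → c . n c] }  — shift
  I3: { [E → . c / c], [E → . c n c], [E → . n E B], [E → . n n], [E → n . E B], [E → n . n] }  — shift
  I4: { [B → . / n c], [E → n E . B] }  — shift
  I5: { [E → . c / c], [E → . c n c], [E → . n E B], [E → . n n], [E → n . E B], [E → n . n], [E → n n .] }  — shift, reduce
  I6: { [B → / . n c] }  — shift
  I7: { [E → n E B .] }  — reduce
  I8: { [B → / n . c] }  — shift
  I9: { [B → / n c .] }  — reduce
  I10: { [E → c / . c] }  — shift
  I11: { [E → c n . c] }  — shift
  I12: { [E → c n c .] }  — reduce
  I13: { [E → c / c .] }  — reduce

I5 contains reduce item [E → n n .] and shift items [E → . c / c], [E → . c n c], [E → . n E B], [E → . n n], [E → n . n] — shift-reduce conflict.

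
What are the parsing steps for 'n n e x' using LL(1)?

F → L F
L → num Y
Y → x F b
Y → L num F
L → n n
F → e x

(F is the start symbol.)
LL(1) parsing maintains a stack (initially the start symbol over $) and the input. At each step: if the stack top is a terminal, match it against the current input token; if it is a non-terminal N, replace it with the RHS of M[N, lookahead] (the unique production whose predict set contains the lookahead).

Stack is shown with the top on the left.

Stack    Input      Action
--------------------------
F $      n n e x $  output F → L F
L F $    n n e x $  output L → n n
n n F $  n n e x $  match 'n'
n F $    n e x $    match 'n'
F $      e x $      output F → e x
e x $    e x $      match 'e'
x $      x $        match 'x'
$        $          accept

The string is accepted.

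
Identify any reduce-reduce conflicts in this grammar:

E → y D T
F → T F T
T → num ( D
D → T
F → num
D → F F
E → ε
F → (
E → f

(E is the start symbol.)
No reduce-reduce conflicts

Augment with E' → E and build the canonical LR(0) collection (I0 = CLOSURE({[E' → . E]}), then GOTO on every symbol after a dot until no new states appear). It has 17 states:
  I0: { [E → . f], [E → . y D T], [E → .], [E' → . E] }  — shift, reduce
  I1: { [E' → E .] }  — accept
  I2: { [E → f .] }  — reduce
  I3: { [D → . F F], [D → . T], [E → y . D T], [F → . (], [F → . T F T], [F → . num], [T → . num ( D] }  — shift
  I4: { [F → ( .] }  — reduce
  I5: { [E → y D . T], [T → . num ( D] }  — shift
  I6: { [D → F . F], [F → . (], [F → . T F T], [F → . num], [T → . num ( D] }  — shift
  I7: { [D → T .], [F → . (], [F → . T F T], [F → . num], [F → T . F T], [T → . num ( D] }  — shift, reduce
  I8: { [F → num .], [T → num . ( D] }  — shift, reduce
  I9: { [D → . F F], [D → . T], [F → . (], [F → . T F T], [F → . num], [T → . num ( D], [T → num ( . D] }  — shift
  I10: { [T → num ( D .] }  — reduce
  I11: { [F → T F . T], [T → . num ( D] }  — shift
  I12: { [F → . (], [F → . T F T], [F → . num], [F → T . F T], [T → . num ( D] }  — shift
  I13: { [F → T F T .] }  — reduce
  I14: { [T → num . ( D] }  — shift
  I15: { [D → F F .] }  — reduce
  I16: { [E → y D T .] }  — reduce

No state contains more than one complete item.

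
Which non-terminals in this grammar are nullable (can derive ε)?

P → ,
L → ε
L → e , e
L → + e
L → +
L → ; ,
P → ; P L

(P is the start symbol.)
A non-terminal is nullable if it can derive ε (the empty string): either it has an ε-production, or it has a production whose right-hand side consists entirely of nullable non-terminals.

ε-productions: L → ε
So L is immediately nullable.
No further non-terminal can be added: every production for the remaining non-terminals contains a terminal or a non-nullable non-terminal.
Nullable = { 'L' }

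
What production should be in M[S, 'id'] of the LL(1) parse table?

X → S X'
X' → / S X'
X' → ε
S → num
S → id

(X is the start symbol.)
S → id

To find M[S, 'id'], we find productions for S where 'id' is in the predict set (PREDICT(N → α) = (FIRST(α) \ {ε}) ∪ (FOLLOW(N) if α ⇒* ε)).

S → num: PREDICT = { 'num' }
S → id: PREDICT = { 'id' }
  'id' is in predict set, so this production goes in M[S, 'id']

M[S, 'id'] = S → id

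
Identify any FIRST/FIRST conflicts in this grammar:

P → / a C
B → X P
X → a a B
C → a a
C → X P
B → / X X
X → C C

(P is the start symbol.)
A FIRST/FIRST conflict occurs when two productions N → α and N → β for the same non-terminal have FIRST(α) ∩ FIRST(β) ≠ ∅ (with ε ∈ FIRST of a nullable right-hand side, so two nullable alternatives also conflict).

FIRST sets of the non-terminals at (or reachable through a nullable prefix from) the front of some alternative:
  FIRST(X) = { 'a' }
  FIRST(C) = { 'a' }

Productions for B:
  B → X P: FIRST = { 'a' }
  B → / X X: FIRST = { '/' }
Productions for X:
  X → a a B: FIRST = { 'a' }
  X → C C: FIRST = { 'a' }
Productions for C:
  C → a a: FIRST = { 'a' }
  C → X P: FIRST = { 'a' }
P has only one production, so no FIRST/FIRST conflict is possible there.

Conflict for X: X → a a B and X → C C
  Overlap: { 'a' }
Conflict for C: C → a a and C → X P
  Overlap: { 'a' }

Answer: Yes. X → a a B / X → C C on { 'a' }; C → a a / C → X P on { 'a' }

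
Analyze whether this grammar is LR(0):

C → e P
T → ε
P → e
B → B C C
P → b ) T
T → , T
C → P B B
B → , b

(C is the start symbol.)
A grammar is LR(0) if no state in the canonical LR(0) collection has:
  - both a shift item (dot before a terminal) and a complete item (shift-reduce conflict), or
  - two or more complete items (reduce-reduce conflict; the accept item [C' → C .] counts as a complete item here).

Augment with C' → C and build the canonical LR(0) collection (I0 = CLOSURE({[C' → . C]}), then GOTO on every symbol after a dot until no new states appear). It has 17 states:
  I0: { [C → . P B B], [C → . e P], [C' → . C], [P → . b ) T], [P → . e] }  — shift
  I1: { [C' → C .] }  — accept
  I2: { [B → . , b], [B → . B C C], [C → P . B B] }  — shift
  I3: { [P → b . ) T] }  — shift
  I4: { [C → e . P], [P → . b ) T], [P → . e], [P → e .] }  — shift, reduce
  I5: { [C → e P .] }  — reduce
  I6: { [P → e .] }  — reduce
  I7: { [P → b ) . T], [T → . , T], [T → .] }  — shift, reduce
  I8: { [T → , . T], [T → . , T], [T → .] }  — shift, reduce
  I9: { [P → b ) T .] }  — reduce
  I10: { [T → , T .] }  — reduce
  I11: { [B → , . b] }  — shift
  I12: { [B → . , b], [B → . B C C], [B → B . C C], [C → . P B B], [C → . e P], [C → P B . B], [P → . b ) T], [P → . e] }  — shift
  I13: { [B → B . C C], [C → . P B B], [C → . e P], [C → P B B .], [P → . b ) T], [P → . e] }  — shift, reduce
  I14: { [B → B C . C], [C → . P B B], [C → . e P], [P → . b ) T], [P → . e] }  — shift
  I15: { [B → B C C .] }  — reduce
  I16: { [B → , b .] }  — reduce

Conflict in state I4:
  Shift-reduce conflict between [P → e .] and [P → . b ) T]
So the grammar is NOT LR(0).

Answer: No. Shift-reduce conflict between [P → e .] and [P → . b ) T]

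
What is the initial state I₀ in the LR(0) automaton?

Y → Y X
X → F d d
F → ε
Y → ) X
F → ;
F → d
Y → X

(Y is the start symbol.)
First, augment the grammar with Y' → Y
I₀ = CLOSURE({ [Y' → . Y] }):
  [Y' → . Y] has the dot before Y: add [Y → . Y X], [Y → . ) X], [Y → . X]
  [Y → . X] has the dot before X: add [X → . F d d]
  [X → . F d d] has the dot before F: add [F → .], [F → . ;], [F → . d]
No further items can be added.

I₀ = { [F → . ;], [F → . d], [F → .], [X → . F d d], [Y → . ) X], [Y → . X], [Y → . Y X], [Y' → . Y] }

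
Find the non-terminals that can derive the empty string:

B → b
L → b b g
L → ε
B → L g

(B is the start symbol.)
ε-productions: L → ε
So L is immediately nullable.
No further non-terminal can be added: every production for the remaining non-terminals contains a terminal or a non-nullable non-terminal.
Nullable = { 'L' }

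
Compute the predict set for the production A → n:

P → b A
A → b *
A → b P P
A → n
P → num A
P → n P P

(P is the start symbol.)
{ 'n' }

PREDICT(A → n) = (FIRST(RHS) \ {ε}) ∪ (FOLLOW(A) if ε ∈ FIRST(RHS), i.e. RHS ⇒* ε)
FIRST(n) = { 'n' }
ε ∉ FIRST(n), so FOLLOW(A) is not added.
PREDICT(A → n) = { 'n' }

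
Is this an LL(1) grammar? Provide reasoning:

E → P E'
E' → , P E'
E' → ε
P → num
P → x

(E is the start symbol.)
A grammar is LL(1) if for each non-terminal N with multiple productions, the predict sets of those productions are pairwise disjoint, where PREDICT(N → α) = (FIRST(α) \ {ε}) ∪ (FOLLOW(N) if α ⇒* ε).

Relevant sets:
  FOLLOW(E') = { $ }

For E':
  PREDICT(E' → ',' P E') = { ',' }
  PREDICT(E' → ε) = { $ }
For P:
  PREDICT(P → num) = { 'num' }
  PREDICT(P → x) = { 'x' }
E has a single production, so nothing to check there.

All predict sets are disjoint. The grammar IS LL(1).

Answer: Yes, the grammar is LL(1).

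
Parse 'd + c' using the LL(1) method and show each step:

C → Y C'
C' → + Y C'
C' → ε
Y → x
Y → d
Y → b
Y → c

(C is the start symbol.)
Stack is shown with the top on the left.

Stack     Input    Action
-------------------------
C $       d + c $  output C → Y C'
Y C' $    d + c $  output Y → d
d C' $    d + c $  match 'd'
C' $      + c $    output C' → + Y C'
+ Y C' $  + c $    match '+'
Y C' $    c $      output Y → c
c C' $    c $      match 'c'
C' $      $        output C' → ε
$         $        accept

The string is accepted.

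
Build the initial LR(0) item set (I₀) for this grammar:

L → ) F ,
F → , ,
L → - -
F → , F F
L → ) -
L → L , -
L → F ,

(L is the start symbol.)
{ [F → . , ,], [F → . , F F], [L → . ) -], [L → . ) F ,], [L → . - -], [L → . F ,], [L → . L , -], [L' → . L] }

First, augment the grammar with L' → L
I₀ = CLOSURE({ [L' → . L] }):
  [L' → . L] has the dot before L: add [L → . ) F ,], [L → . - -], [L → . ) -], [L → . L , -], [L → . F ,]
  [L → . F ,] has the dot before F: add [F → . , ,], [F → . , F F]
No further items can be added.

I₀ = { [F → . , ,], [F → . , F F], [L → . ) -], [L → . ) F ,], [L → . - -], [L → . F ,], [L → . L , -], [L' → . L] }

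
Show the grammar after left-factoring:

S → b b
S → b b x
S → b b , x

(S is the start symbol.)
Left-factoring transforms A → αβ₁ | αβ₂ into A → αA' and A' → β₁ | β₂
(α is the longest common prefix among the alternatives). Repeat until
no nonterminal has two alternatives with a common prefix.

Round 1: S has alternatives sharing prefix 'b b'. Introduce S': S → b b S'
  Add: S' → ε
  Add: S' → x
  Add: S' → , x

No remaining common prefixes — done.

Resulting grammar:
S → b b S'
S' → ε
S' → x
S' → , x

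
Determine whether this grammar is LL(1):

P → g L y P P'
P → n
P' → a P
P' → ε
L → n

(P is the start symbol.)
A grammar is LL(1) if for each non-terminal N with multiple productions, the predict sets of those productions are pairwise disjoint, where PREDICT(N → α) = (FIRST(α) \ {ε}) ∪ (FOLLOW(N) if α ⇒* ε).

Relevant sets:
  FOLLOW(P') = { $, 'a' }

For P:
  PREDICT(P → g L y P P') = { 'g' }
  PREDICT(P → n) = { 'n' }
For P':
  PREDICT(P' → a P) = { 'a' }
  PREDICT(P' → ε) = { $, 'a' }
L has a single production, so nothing to check there.

Conflict found: Predict set conflict for P': { 'a' }
The grammar is NOT LL(1).

Answer: No. Predict set conflict for P': { 'a' }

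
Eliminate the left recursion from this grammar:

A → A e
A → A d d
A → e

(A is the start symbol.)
A → e A'
A' → e A'
A' → d d A'
A' → ε

A is directly left-recursive. The standard transformation for
  A → A α₁ | ... | A α_m | β₁ | ... | β_n
is
  A  → β₁ A' | ... | β_n A'
  A' → α₁ A' | ... | α_m A' | ε

A → e becomes A → e A'
A → A e becomes A' → e A'
A → A d d becomes A' → d d A'
Add A' → ε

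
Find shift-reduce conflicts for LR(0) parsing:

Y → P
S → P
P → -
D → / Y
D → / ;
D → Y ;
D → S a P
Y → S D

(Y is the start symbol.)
No shift-reduce conflicts

A shift-reduce conflict occurs when an LR(0) state has both:
  - a complete (reduce) item [A → α .] (dot at the end), and
  - a shift item [B → β . c γ] (dot before a terminal).

Augment with Y' → Y and build the canonical LR(0) collection (I0 = CLOSURE({[Y' → . Y]}), then GOTO on every symbol after a dot until no new states appear). It has 14 states:
  I0: { [P → . -], [S → . P], [Y → . P], [Y → . S D], [Y' → . Y] }  — shift
  I1: { [P → - .] }  — reduce
  I2: { [S → P .], [Y → P .] }  — 2 reduces
  I3: { [D → . / ;], [D → . / Y], [D → . S a P], [D → . Y ;], [P → . -], [S → . P], [Y → . P], [Y → . S D], [Y → S . D] }  — shift
  I4: { [Y' → Y .] }  — accept
  I5: { [D → / . ;], [D → / . Y], [P → . -], [S → . P], [Y → . P], [Y → . S D] }  — shift
  I6: { [Y → S D .] }  — reduce
  I7: { [D → . / ;], [D → . / Y], [D → . S a P], [D → . Y ;], [D → S . a P], [P → . -], [S → . P], [Y → . P], [Y → . S D], [Y → S . D] }  — shift
  I8: { [D → Y . ;] }  — shift
  I9: { [D → Y ; .] }  — reduce
  I10: { [D → S a . P], [P → . -] }  — shift
  I11: { [D → S a P .] }  — reduce
  I12: { [D → / ; .] }  — reduce
  I13: { [D → / Y .] }  — reduce

No state contains both a complete item and a shift item.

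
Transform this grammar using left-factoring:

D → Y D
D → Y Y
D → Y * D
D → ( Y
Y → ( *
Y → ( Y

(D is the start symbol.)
Left-factoring transforms A → αβ₁ | αβ₂ into A → αA' and A' → β₁ | β₂
(α is the longest common prefix among the alternatives). Repeat until
no nonterminal has two alternatives with a common prefix.

Round 1: D has alternatives sharing prefix 'Y'. Introduce D': D → Y D'
  Add: D' → D
  Add: D' → Y
  Add: D' → * D

Round 2: Y has alternatives sharing prefix '('. Introduce Y': Y → ( Y'
  Add: Y' → *
  Add: Y' → Y

No remaining common prefixes — done.

Resulting grammar:
D → Y D'
D' → D
D' → Y
D' → * D
D → ( Y
Y → ( Y'
Y' → *
Y' → Y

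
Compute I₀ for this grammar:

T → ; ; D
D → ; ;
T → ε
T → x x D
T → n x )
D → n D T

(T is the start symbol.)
{ [T → . ; ; D], [T → . n x )], [T → . x x D], [T → .], [T' → . T] }

First, augment the grammar with T' → T
I₀ = CLOSURE({ [T' → . T] }):
  [T' → . T] has the dot before T: add [T → . ; ; D], [T → .], [T → . x x D], [T → . n x )]
No further items can be added.

I₀ = { [T → . ; ; D], [T → . n x )], [T → . x x D], [T → .], [T' → . T] }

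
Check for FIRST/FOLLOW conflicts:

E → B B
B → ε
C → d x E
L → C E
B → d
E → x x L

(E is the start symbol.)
Yes. E → x x L with FOLLOW(E) on { 'x' }; B → d with FOLLOW(B) on { 'd' }

Nullable non-terminals: B, E.
FIRST sets used below: FIRST(B) = { 'd', ε }

B: nullable alternative(s) B → ε; FOLLOW(B) = { $, 'd', 'x' }
  B → ε: FIRST \ {ε} = { } — this is the only nullable alternative, skip
  B → d: FIRST \ {ε} = { 'd' } — overlaps FOLLOW(B) on { 'd' }: CONFLICT

E: nullable alternative(s) E → B B; FOLLOW(E) = { $, 'd', 'x' }
  E → B B: FIRST \ {ε} = { 'd' } — this is the only nullable alternative, skip
  E → x x L: FIRST \ {ε} = { 'x' } — overlaps FOLLOW(E) on { 'x' }: CONFLICT

C, L have no nullable alternative, so no FIRST/FOLLOW check is needed there.

So the grammar has 2 FIRST/FOLLOW conflicts (marked CONFLICT above).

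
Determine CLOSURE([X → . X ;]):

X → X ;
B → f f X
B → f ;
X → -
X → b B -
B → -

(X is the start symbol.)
Start with: [X → . X ;]
  [X → . X ;] has the dot before X: add [X → . -], [X → . b B -]
No further items can be added.

CLOSURE = { [X → . -], [X → . X ;], [X → . b B -] }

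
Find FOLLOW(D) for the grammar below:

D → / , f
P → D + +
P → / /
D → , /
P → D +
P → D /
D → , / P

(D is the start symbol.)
D is the start symbol, so $ ∈ FOLLOW(D).
In P → D + +: D is followed by '+' '+', add FIRST('+' '+') \ {ε} = { '+' }
In P → D +: D is followed by '+', add FIRST('+') \ {ε} = { '+' }
In P → D /: D is followed by '/', add FIRST('/') \ {ε} = { '/' }

Taking the union: FOLLOW(D) = { $, '+', '/' }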